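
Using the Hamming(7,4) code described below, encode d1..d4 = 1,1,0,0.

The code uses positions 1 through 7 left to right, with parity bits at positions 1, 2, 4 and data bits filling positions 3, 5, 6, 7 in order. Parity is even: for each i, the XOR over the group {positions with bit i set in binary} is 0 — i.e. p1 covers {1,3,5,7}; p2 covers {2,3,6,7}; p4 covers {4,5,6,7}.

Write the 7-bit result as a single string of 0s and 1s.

Place data at non-parity positions: p1 p2 1 p4 1 0 0
p1 (pos 1,3,5,7): XOR of data positions = 1⊕1⊕0 = 0
p2 (pos 2,3,6,7): XOR of data positions = 1⊕0⊕0 = 1
p4 (pos 4,5,6,7): XOR of data positions = 1⊕0⊕0 = 1
Codeword: 0111100

0111100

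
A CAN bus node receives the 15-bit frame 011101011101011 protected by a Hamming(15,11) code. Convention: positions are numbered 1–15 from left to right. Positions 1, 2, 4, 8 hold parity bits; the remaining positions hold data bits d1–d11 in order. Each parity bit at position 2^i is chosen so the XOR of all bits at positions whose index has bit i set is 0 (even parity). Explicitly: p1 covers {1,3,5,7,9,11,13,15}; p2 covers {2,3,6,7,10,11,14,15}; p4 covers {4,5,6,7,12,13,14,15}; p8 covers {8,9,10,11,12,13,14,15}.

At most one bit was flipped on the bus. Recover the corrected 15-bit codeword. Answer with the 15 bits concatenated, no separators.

011111011101011

s1 (pos 1,3,5,7,9,11,13,15): 0⊕1⊕0⊕0⊕1⊕0⊕0⊕1 = 1
s2 (pos 2,3,6,7,10,11,14,15): 1⊕1⊕1⊕0⊕1⊕0⊕1⊕1 = 0
s4 (pos 4,5,6,7,12,13,14,15): 1⊕0⊕1⊕0⊕1⊕0⊕1⊕1 = 1
s8 (pos 8,9,10,11,12,13,14,15): 1⊕1⊕1⊕0⊕1⊕0⊕1⊕1 = 0
Syndrome s8…s1 = 0101 → error at position 5.
Flip position 5: 011101011101011 → 011111011101011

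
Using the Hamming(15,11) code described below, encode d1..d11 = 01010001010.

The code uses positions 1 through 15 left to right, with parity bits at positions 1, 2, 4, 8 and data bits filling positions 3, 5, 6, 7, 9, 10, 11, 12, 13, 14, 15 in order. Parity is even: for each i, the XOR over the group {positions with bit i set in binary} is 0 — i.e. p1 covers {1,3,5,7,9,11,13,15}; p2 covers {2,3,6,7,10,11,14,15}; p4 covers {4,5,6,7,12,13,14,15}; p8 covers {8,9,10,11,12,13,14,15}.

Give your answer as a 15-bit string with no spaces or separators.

000010100001010

Place data at non-parity positions: p1 p2 0 p4 1 0 1 p8 0 0 0 1 0 1 0
p1 (pos 1,3,5,7,9,11,13,15): XOR of data positions = 0⊕1⊕1⊕0⊕0⊕0⊕0 = 0
p2 (pos 2,3,6,7,10,11,14,15): XOR of data positions = 0⊕0⊕1⊕0⊕0⊕1⊕0 = 0
p4 (pos 4,5,6,7,12,13,14,15): XOR of data positions = 1⊕0⊕1⊕1⊕0⊕1⊕0 = 0
p8 (pos 8,9,10,11,12,13,14,15): XOR of data positions = 0⊕0⊕0⊕1⊕0⊕1⊕0 = 0
Codeword: 000010100001010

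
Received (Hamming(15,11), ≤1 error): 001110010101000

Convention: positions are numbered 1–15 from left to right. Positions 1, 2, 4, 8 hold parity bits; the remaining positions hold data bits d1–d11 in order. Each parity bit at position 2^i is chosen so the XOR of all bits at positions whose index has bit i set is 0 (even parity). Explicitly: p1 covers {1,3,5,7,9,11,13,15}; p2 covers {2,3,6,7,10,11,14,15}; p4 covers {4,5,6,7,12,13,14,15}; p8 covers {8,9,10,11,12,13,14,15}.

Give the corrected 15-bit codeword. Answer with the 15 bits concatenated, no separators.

001110010100000

s1 (pos 1,3,5,7,9,11,13,15): 0⊕1⊕1⊕0⊕0⊕0⊕0⊕0 = 0
s2 (pos 2,3,6,7,10,11,14,15): 0⊕1⊕0⊕0⊕1⊕0⊕0⊕0 = 0
s4 (pos 4,5,6,7,12,13,14,15): 1⊕1⊕0⊕0⊕1⊕0⊕0⊕0 = 1
s8 (pos 8,9,10,11,12,13,14,15): 1⊕0⊕1⊕0⊕1⊕0⊕0⊕0 = 1
Syndrome s8…s1 = 1100 → error at position 12.
Flip position 12: 001110010101000 → 001110010100000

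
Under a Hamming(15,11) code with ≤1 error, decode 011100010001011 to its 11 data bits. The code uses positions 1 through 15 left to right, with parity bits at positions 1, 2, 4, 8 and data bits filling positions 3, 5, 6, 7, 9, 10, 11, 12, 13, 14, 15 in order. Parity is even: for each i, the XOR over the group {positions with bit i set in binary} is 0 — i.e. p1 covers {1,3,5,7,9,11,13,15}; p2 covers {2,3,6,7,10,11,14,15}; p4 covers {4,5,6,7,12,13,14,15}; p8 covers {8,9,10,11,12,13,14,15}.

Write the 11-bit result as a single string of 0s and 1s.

s1 (pos 1,3,5,7,9,11,13,15): 0⊕1⊕0⊕0⊕0⊕0⊕0⊕1 = 0
s2 (pos 2,3,6,7,10,11,14,15): 1⊕1⊕0⊕0⊕0⊕0⊕1⊕1 = 0
s4 (pos 4,5,6,7,12,13,14,15): 1⊕0⊕0⊕0⊕1⊕0⊕1⊕1 = 0
s8 (pos 8,9,10,11,12,13,14,15): 1⊕0⊕0⊕0⊕1⊕0⊕1⊕1 = 0
Syndrome s8…s1 = 0000 → no error.
Read data bits from positions 3,5,6,7,9,10,11,12,13,14,15: 10000001011

10000001011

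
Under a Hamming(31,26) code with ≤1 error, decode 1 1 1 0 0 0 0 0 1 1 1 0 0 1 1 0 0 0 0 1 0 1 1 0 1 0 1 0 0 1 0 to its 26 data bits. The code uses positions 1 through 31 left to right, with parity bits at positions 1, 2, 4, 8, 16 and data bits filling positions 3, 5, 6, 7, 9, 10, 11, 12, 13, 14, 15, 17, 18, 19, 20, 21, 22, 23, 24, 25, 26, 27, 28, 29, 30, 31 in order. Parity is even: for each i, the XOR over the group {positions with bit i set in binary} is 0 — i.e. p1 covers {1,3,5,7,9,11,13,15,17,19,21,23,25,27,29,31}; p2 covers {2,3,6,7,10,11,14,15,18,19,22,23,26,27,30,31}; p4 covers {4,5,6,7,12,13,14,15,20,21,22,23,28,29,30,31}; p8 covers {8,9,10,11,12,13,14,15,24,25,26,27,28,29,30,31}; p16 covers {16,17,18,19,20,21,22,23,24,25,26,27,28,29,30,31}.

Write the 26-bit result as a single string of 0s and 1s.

10001110011000101101010010

s1 (pos 1,3,5,7,9,11,13,15,17,19,21,23,25,27,29,31): 1⊕1⊕0⊕0⊕1⊕1⊕0⊕1⊕0⊕0⊕0⊕1⊕1⊕1⊕0⊕0 = 0
s2 (pos 2,3,6,7,10,11,14,15,18,19,22,23,26,27,30,31): 1⊕1⊕0⊕0⊕1⊕1⊕1⊕1⊕0⊕0⊕1⊕1⊕0⊕1⊕1⊕0 = 0
s4 (pos 4,5,6,7,12,13,14,15,20,21,22,23,28,29,30,31): 0⊕0⊕0⊕0⊕0⊕0⊕1⊕1⊕1⊕0⊕1⊕1⊕0⊕0⊕1⊕0 = 0
s8 (pos 8,9,10,11,12,13,14,15,24,25,26,27,28,29,30,31): 0⊕1⊕1⊕1⊕0⊕0⊕1⊕1⊕0⊕1⊕0⊕1⊕0⊕0⊕1⊕0 = 0
s16 (pos 16,17,18,19,20,21,22,23,24,25,26,27,28,29,30,31): 0⊕0⊕0⊕0⊕1⊕0⊕1⊕1⊕0⊕1⊕0⊕1⊕0⊕0⊕1⊕0 = 0
Syndrome s16…s1 = 00000 → no error.
Read data bits from positions 3,5,6,7,9,10,11,12,13,14,15,17,18,19,20,21,22,23,24,25,26,27,28,29,30,31: 10001110011000101101010010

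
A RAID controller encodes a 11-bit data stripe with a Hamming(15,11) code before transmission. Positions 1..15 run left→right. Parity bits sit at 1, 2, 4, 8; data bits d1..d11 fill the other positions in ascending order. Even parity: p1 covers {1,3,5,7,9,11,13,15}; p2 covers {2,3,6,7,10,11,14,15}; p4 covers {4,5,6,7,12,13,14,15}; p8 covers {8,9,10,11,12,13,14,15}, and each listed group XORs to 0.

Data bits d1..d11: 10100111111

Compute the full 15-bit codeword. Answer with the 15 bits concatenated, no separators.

Place data at non-parity positions: p1 p2 1 p4 0 1 0 p8 0 1 1 1 1 1 1
p1 (pos 1,3,5,7,9,11,13,15): XOR of data positions = 1⊕0⊕0⊕0⊕1⊕1⊕1 = 0
p2 (pos 2,3,6,7,10,11,14,15): XOR of data positions = 1⊕1⊕0⊕1⊕1⊕1⊕1 = 0
p4 (pos 4,5,6,7,12,13,14,15): XOR of data positions = 0⊕1⊕0⊕1⊕1⊕1⊕1 = 1
p8 (pos 8,9,10,11,12,13,14,15): XOR of data positions = 0⊕1⊕1⊕1⊕1⊕1⊕1 = 0
Codeword: 001101000111111

001101000111111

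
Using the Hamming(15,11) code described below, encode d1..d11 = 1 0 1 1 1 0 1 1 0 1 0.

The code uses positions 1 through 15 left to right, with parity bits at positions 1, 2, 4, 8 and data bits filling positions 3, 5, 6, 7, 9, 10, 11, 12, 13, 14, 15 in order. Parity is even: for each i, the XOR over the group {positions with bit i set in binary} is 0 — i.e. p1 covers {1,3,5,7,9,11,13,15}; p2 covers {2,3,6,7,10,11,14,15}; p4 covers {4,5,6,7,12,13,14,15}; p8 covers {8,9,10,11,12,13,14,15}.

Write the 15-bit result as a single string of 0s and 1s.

Place data at non-parity positions: p1 p2 1 p4 0 1 1 p8 1 0 1 1 0 1 0
p1 (pos 1,3,5,7,9,11,13,15): XOR of data positions = 1⊕0⊕1⊕1⊕1⊕0⊕0 = 0
p2 (pos 2,3,6,7,10,11,14,15): XOR of data positions = 1⊕1⊕1⊕0⊕1⊕1⊕0 = 1
p4 (pos 4,5,6,7,12,13,14,15): XOR of data positions = 0⊕1⊕1⊕1⊕0⊕1⊕0 = 0
p8 (pos 8,9,10,11,12,13,14,15): XOR of data positions = 1⊕0⊕1⊕1⊕0⊕1⊕0 = 0
Codeword: 011001101011010

011001101011010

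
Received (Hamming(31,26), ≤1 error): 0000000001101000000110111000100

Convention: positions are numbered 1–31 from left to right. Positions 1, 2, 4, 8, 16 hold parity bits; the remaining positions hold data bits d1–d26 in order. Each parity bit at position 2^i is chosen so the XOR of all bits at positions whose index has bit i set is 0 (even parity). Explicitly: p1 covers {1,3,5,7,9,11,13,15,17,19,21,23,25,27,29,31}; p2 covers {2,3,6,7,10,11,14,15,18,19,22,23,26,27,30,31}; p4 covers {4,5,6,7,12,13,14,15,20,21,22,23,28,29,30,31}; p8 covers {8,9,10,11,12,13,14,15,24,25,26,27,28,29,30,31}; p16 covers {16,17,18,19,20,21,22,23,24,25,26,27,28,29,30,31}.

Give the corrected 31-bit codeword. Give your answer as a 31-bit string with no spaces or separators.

0000010001101000000110111000100

s1 (pos 1,3,5,7,9,11,13,15,17,19,21,23,25,27,29,31): 0⊕0⊕0⊕0⊕0⊕1⊕1⊕0⊕0⊕0⊕1⊕1⊕1⊕0⊕1⊕0 = 0
s2 (pos 2,3,6,7,10,11,14,15,18,19,22,23,26,27,30,31): 0⊕0⊕0⊕0⊕1⊕1⊕0⊕0⊕0⊕0⊕0⊕1⊕0⊕0⊕0⊕0 = 1
s4 (pos 4,5,6,7,12,13,14,15,20,21,22,23,28,29,30,31): 0⊕0⊕0⊕0⊕0⊕1⊕0⊕0⊕1⊕1⊕0⊕1⊕0⊕1⊕0⊕0 = 1
s8 (pos 8,9,10,11,12,13,14,15,24,25,26,27,28,29,30,31): 0⊕0⊕1⊕1⊕0⊕1⊕0⊕0⊕1⊕1⊕0⊕0⊕0⊕1⊕0⊕0 = 0
s16 (pos 16,17,18,19,20,21,22,23,24,25,26,27,28,29,30,31): 0⊕0⊕0⊕0⊕1⊕1⊕0⊕1⊕1⊕1⊕0⊕0⊕0⊕1⊕0⊕0 = 0
Syndrome s16…s1 = 00110 → error at position 6.
Flip position 6: 0000000001101000000110111000100 → 0000010001101000000110111000100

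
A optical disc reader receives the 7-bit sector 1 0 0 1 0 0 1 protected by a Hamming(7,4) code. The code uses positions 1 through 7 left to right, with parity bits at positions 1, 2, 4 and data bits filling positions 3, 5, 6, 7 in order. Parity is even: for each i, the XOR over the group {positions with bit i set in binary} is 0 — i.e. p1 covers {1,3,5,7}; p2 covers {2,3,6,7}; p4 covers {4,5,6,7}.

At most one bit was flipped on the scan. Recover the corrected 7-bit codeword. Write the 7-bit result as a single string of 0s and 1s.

s1 (pos 1,3,5,7): 1⊕0⊕0⊕1 = 0
s2 (pos 2,3,6,7): 0⊕0⊕0⊕1 = 1
s4 (pos 4,5,6,7): 1⊕0⊕0⊕1 = 0
Syndrome s4…s1 = 010 → error at position 2.
Flip position 2: 1001001 → 1101001

1101001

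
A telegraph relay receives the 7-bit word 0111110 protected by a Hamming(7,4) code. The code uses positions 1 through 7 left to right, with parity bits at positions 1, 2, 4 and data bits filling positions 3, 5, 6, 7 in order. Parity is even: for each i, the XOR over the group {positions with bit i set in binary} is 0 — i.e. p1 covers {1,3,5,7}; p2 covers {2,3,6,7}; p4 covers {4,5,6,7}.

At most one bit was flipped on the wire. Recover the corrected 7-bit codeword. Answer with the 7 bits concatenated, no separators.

s1 (pos 1,3,5,7): 0⊕1⊕1⊕0 = 0
s2 (pos 2,3,6,7): 1⊕1⊕1⊕0 = 1
s4 (pos 4,5,6,7): 1⊕1⊕1⊕0 = 1
Syndrome s4…s1 = 110 → error at position 6.
Flip position 6: 0111110 → 0111100

0111100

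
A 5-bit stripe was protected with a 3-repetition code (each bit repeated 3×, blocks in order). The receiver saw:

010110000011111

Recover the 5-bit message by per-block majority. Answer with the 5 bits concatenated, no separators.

Block 1 (010): 1 one → 0
Block 2 (110): 2 ones → 1
Block 3 (000): 0 ones → 0
Block 4 (011): 2 ones → 1
Block 5 (111): 3 ones → 1

01011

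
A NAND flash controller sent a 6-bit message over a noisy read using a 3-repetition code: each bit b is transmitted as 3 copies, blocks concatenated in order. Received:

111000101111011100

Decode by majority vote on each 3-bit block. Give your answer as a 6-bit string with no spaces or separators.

Block 1 (111): 3 ones → 1
Block 2 (000): 0 ones → 0
Block 3 (101): 2 ones → 1
Block 4 (111): 3 ones → 1
Block 5 (011): 2 ones → 1
Block 6 (100): 1 one → 0

101110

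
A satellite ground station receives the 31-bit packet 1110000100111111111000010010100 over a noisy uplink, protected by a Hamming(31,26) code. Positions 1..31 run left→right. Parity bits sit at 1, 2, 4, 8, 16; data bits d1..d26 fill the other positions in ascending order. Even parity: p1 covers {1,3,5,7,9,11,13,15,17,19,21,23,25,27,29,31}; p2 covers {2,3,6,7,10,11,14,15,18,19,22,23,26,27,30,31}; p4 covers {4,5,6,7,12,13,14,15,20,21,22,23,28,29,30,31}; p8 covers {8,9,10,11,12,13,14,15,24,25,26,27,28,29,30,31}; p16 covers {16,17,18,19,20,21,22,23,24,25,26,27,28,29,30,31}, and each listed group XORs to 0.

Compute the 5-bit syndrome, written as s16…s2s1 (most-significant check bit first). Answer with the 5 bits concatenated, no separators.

s1 (pos 1,3,5,7,9,11,13,15,17,19,21,23,25,27,29,31): 1⊕1⊕0⊕0⊕0⊕1⊕1⊕1⊕1⊕1⊕0⊕0⊕0⊕1⊕1⊕0 = 1
s2 (pos 2,3,6,7,10,11,14,15,18,19,22,23,26,27,30,31): 1⊕1⊕0⊕0⊕0⊕1⊕1⊕1⊕1⊕1⊕0⊕0⊕0⊕1⊕0⊕0 = 0
s4 (pos 4,5,6,7,12,13,14,15,20,21,22,23,28,29,30,31): 0⊕0⊕0⊕0⊕1⊕1⊕1⊕1⊕0⊕0⊕0⊕0⊕0⊕1⊕0⊕0 = 1
s8 (pos 8,9,10,11,12,13,14,15,24,25,26,27,28,29,30,31): 1⊕0⊕0⊕1⊕1⊕1⊕1⊕1⊕1⊕0⊕0⊕1⊕0⊕1⊕0⊕0 = 1
s16 (pos 16,17,18,19,20,21,22,23,24,25,26,27,28,29,30,31): 1⊕1⊕1⊕1⊕0⊕0⊕0⊕0⊕1⊕0⊕0⊕1⊕0⊕1⊕0⊕0 = 1
Syndrome s16…s1 = 11101 → error at position 29.

11101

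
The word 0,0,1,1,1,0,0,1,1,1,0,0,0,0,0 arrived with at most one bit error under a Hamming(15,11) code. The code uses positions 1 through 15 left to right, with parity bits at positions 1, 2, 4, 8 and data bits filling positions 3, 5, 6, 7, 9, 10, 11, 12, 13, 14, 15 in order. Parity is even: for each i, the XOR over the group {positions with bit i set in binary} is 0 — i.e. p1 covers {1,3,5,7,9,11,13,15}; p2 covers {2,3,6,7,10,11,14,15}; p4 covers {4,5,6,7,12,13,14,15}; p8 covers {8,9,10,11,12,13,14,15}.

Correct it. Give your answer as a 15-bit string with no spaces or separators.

001110010100000

s1 (pos 1,3,5,7,9,11,13,15): 0⊕1⊕1⊕0⊕1⊕0⊕0⊕0 = 1
s2 (pos 2,3,6,7,10,11,14,15): 0⊕1⊕0⊕0⊕1⊕0⊕0⊕0 = 0
s4 (pos 4,5,6,7,12,13,14,15): 1⊕1⊕0⊕0⊕0⊕0⊕0⊕0 = 0
s8 (pos 8,9,10,11,12,13,14,15): 1⊕1⊕1⊕0⊕0⊕0⊕0⊕0 = 1
Syndrome s8…s1 = 1001 → error at position 9.
Flip position 9: 001110011100000 → 001110010100000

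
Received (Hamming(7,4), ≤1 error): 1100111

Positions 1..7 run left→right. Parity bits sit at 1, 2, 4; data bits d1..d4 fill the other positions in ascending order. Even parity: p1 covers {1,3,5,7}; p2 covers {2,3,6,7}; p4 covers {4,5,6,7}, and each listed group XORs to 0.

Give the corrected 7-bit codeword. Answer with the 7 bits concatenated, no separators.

1100110

s1 (pos 1,3,5,7): 1⊕0⊕1⊕1 = 1
s2 (pos 2,3,6,7): 1⊕0⊕1⊕1 = 1
s4 (pos 4,5,6,7): 0⊕1⊕1⊕1 = 1
Syndrome s4…s1 = 111 → error at position 7.
Flip position 7: 1100111 → 1100110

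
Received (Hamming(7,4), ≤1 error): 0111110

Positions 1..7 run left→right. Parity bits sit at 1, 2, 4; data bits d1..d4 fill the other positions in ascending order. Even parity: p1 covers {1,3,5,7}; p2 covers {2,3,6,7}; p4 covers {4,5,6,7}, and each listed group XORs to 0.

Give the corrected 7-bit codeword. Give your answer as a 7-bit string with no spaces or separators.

0111100

s1 (pos 1,3,5,7): 0⊕1⊕1⊕0 = 0
s2 (pos 2,3,6,7): 1⊕1⊕1⊕0 = 1
s4 (pos 4,5,6,7): 1⊕1⊕1⊕0 = 1
Syndrome s4…s1 = 110 → error at position 6.
Flip position 6: 0111110 → 0111100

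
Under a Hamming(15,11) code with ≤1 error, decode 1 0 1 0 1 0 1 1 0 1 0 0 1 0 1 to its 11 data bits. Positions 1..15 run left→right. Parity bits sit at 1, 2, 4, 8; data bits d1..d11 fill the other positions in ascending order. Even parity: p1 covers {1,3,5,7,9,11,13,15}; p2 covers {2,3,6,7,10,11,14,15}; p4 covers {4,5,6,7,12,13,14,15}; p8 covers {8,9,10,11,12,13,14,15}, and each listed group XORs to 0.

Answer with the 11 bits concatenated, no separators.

s1 (pos 1,3,5,7,9,11,13,15): 1⊕1⊕1⊕1⊕0⊕0⊕1⊕1 = 0
s2 (pos 2,3,6,7,10,11,14,15): 0⊕1⊕0⊕1⊕1⊕0⊕0⊕1 = 0
s4 (pos 4,5,6,7,12,13,14,15): 0⊕1⊕0⊕1⊕0⊕1⊕0⊕1 = 0
s8 (pos 8,9,10,11,12,13,14,15): 1⊕0⊕1⊕0⊕0⊕1⊕0⊕1 = 0
Syndrome s8…s1 = 0000 → no error.
Read data bits from positions 3,5,6,7,9,10,11,12,13,14,15: 11010100101

11010100101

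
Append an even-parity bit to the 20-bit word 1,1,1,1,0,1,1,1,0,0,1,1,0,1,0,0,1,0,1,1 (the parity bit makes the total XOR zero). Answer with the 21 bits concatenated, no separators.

111101110011010010111

XOR of the 20 data bits: 1⊕1⊕1⊕1⊕0⊕1⊕1⊕1⊕0⊕0⊕1⊕1⊕0⊕1⊕0⊕0⊕1⊕0⊕1⊕1 = 1
Parity bit = 1 (so all 21 bits XOR to 0).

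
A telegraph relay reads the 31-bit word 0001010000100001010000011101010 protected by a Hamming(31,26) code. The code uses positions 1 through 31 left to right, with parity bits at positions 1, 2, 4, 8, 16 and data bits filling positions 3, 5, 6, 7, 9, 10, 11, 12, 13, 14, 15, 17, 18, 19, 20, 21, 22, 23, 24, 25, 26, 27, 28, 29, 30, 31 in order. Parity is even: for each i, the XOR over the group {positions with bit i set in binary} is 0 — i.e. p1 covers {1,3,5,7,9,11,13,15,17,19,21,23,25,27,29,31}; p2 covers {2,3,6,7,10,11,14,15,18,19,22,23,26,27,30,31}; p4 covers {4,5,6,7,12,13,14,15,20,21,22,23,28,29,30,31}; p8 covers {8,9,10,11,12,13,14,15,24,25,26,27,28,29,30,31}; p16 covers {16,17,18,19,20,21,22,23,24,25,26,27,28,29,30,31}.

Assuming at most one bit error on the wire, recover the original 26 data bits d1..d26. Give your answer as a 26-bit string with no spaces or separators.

s1 (pos 1,3,5,7,9,11,13,15,17,19,21,23,25,27,29,31): 0⊕0⊕0⊕0⊕0⊕1⊕0⊕0⊕0⊕0⊕0⊕0⊕1⊕0⊕0⊕0 = 0
s2 (pos 2,3,6,7,10,11,14,15,18,19,22,23,26,27,30,31): 0⊕0⊕1⊕0⊕0⊕1⊕0⊕0⊕1⊕0⊕0⊕0⊕1⊕0⊕1⊕0 = 1
s4 (pos 4,5,6,7,12,13,14,15,20,21,22,23,28,29,30,31): 1⊕0⊕1⊕0⊕0⊕0⊕0⊕0⊕0⊕0⊕0⊕0⊕1⊕0⊕1⊕0 = 0
s8 (pos 8,9,10,11,12,13,14,15,24,25,26,27,28,29,30,31): 0⊕0⊕0⊕1⊕0⊕0⊕0⊕0⊕1⊕1⊕1⊕0⊕1⊕0⊕1⊕0 = 0
s16 (pos 16,17,18,19,20,21,22,23,24,25,26,27,28,29,30,31): 1⊕0⊕1⊕0⊕0⊕0⊕0⊕0⊕1⊕1⊕1⊕0⊕1⊕0⊕1⊕0 = 1
Syndrome s16…s1 = 10010 → error at position 18.
Flip position 18: 0001010000100001010000011101010 → 0001010000100001000000011101010
Read data bits from positions 3,5,6,7,9,10,11,12,13,14,15,17,18,19,20,21,22,23,24,25,26,27,28,29,30,31: 00100010000000000011101010

00100010000000000011101010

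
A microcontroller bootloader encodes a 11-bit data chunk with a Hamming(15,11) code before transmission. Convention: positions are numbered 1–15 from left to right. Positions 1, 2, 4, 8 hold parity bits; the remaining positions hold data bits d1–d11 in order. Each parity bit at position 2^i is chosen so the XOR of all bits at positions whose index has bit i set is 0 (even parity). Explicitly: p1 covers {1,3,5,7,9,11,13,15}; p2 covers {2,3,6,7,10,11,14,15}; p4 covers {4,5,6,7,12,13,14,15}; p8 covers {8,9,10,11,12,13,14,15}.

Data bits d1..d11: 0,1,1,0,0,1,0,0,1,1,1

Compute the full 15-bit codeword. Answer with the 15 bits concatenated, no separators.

100111000100111

Place data at non-parity positions: p1 p2 0 p4 1 1 0 p8 0 1 0 0 1 1 1
p1 (pos 1,3,5,7,9,11,13,15): XOR of data positions = 0⊕1⊕0⊕0⊕0⊕1⊕1 = 1
p2 (pos 2,3,6,7,10,11,14,15): XOR of data positions = 0⊕1⊕0⊕1⊕0⊕1⊕1 = 0
p4 (pos 4,5,6,7,12,13,14,15): XOR of data positions = 1⊕1⊕0⊕0⊕1⊕1⊕1 = 1
p8 (pos 8,9,10,11,12,13,14,15): XOR of data positions = 0⊕1⊕0⊕0⊕1⊕1⊕1 = 0
Codeword: 100111000100111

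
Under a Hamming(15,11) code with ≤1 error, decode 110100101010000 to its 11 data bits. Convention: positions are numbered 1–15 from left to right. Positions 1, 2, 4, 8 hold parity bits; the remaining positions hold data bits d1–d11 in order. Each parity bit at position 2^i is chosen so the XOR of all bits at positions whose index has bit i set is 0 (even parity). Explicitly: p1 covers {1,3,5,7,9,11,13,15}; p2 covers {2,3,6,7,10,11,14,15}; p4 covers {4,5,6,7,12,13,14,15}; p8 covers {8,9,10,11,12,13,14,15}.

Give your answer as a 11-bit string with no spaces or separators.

00011010000

s1 (pos 1,3,5,7,9,11,13,15): 1⊕0⊕0⊕1⊕1⊕1⊕0⊕0 = 0
s2 (pos 2,3,6,7,10,11,14,15): 1⊕0⊕0⊕1⊕0⊕1⊕0⊕0 = 1
s4 (pos 4,5,6,7,12,13,14,15): 1⊕0⊕0⊕1⊕0⊕0⊕0⊕0 = 0
s8 (pos 8,9,10,11,12,13,14,15): 0⊕1⊕0⊕1⊕0⊕0⊕0⊕0 = 0
Syndrome s8…s1 = 0010 → error at position 2.
Flip position 2: 110100101010000 → 100100101010000
Read data bits from positions 3,5,6,7,9,10,11,12,13,14,15: 00011010000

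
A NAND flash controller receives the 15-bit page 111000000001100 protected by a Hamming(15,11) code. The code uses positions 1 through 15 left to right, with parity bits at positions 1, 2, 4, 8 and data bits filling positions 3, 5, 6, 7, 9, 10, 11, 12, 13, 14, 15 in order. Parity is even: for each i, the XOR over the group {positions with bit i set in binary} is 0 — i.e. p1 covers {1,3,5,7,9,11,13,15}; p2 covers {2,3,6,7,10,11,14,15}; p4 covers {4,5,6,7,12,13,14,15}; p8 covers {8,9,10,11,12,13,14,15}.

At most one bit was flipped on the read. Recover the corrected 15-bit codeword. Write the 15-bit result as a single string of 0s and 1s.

s1 (pos 1,3,5,7,9,11,13,15): 1⊕1⊕0⊕0⊕0⊕0⊕1⊕0 = 1
s2 (pos 2,3,6,7,10,11,14,15): 1⊕1⊕0⊕0⊕0⊕0⊕0⊕0 = 0
s4 (pos 4,5,6,7,12,13,14,15): 0⊕0⊕0⊕0⊕1⊕1⊕0⊕0 = 0
s8 (pos 8,9,10,11,12,13,14,15): 0⊕0⊕0⊕0⊕1⊕1⊕0⊕0 = 0
Syndrome s8…s1 = 0001 → error at position 1.
Flip position 1: 111000000001100 → 011000000001100

011000000001100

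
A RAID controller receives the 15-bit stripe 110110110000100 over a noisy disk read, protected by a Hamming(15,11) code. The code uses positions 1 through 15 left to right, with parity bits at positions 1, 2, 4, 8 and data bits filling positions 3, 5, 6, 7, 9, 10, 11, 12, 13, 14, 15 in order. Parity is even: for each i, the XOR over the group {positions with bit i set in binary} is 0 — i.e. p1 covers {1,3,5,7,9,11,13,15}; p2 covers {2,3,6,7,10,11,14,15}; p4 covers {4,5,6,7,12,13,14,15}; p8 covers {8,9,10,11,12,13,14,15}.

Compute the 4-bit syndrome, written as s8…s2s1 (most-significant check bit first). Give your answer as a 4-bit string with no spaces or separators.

s1 (pos 1,3,5,7,9,11,13,15): 1⊕0⊕1⊕1⊕0⊕0⊕1⊕0 = 0
s2 (pos 2,3,6,7,10,11,14,15): 1⊕0⊕0⊕1⊕0⊕0⊕0⊕0 = 0
s4 (pos 4,5,6,7,12,13,14,15): 1⊕1⊕0⊕1⊕0⊕1⊕0⊕0 = 0
s8 (pos 8,9,10,11,12,13,14,15): 1⊕0⊕0⊕0⊕0⊕1⊕0⊕0 = 0
Syndrome s8…s1 = 0000 → no error.

0000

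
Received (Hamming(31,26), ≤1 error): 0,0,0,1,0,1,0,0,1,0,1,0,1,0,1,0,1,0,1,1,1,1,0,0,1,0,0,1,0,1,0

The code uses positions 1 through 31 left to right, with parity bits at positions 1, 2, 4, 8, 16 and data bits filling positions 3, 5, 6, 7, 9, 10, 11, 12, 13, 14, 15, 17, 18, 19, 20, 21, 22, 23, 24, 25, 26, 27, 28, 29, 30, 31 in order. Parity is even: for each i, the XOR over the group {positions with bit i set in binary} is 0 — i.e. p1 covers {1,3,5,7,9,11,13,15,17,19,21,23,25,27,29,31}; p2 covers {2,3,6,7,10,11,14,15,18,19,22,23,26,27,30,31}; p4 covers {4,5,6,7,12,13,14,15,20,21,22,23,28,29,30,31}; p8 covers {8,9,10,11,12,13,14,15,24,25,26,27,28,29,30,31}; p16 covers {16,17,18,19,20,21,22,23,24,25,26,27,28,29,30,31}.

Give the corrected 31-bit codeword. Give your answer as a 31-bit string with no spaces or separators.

0001010010111010101111001001010

s1 (pos 1,3,5,7,9,11,13,15,17,19,21,23,25,27,29,31): 0⊕0⊕0⊕0⊕1⊕1⊕1⊕1⊕1⊕1⊕1⊕0⊕1⊕0⊕0⊕0 = 0
s2 (pos 2,3,6,7,10,11,14,15,18,19,22,23,26,27,30,31): 0⊕0⊕1⊕0⊕0⊕1⊕0⊕1⊕0⊕1⊕1⊕0⊕0⊕0⊕1⊕0 = 0
s4 (pos 4,5,6,7,12,13,14,15,20,21,22,23,28,29,30,31): 1⊕0⊕1⊕0⊕0⊕1⊕0⊕1⊕1⊕1⊕1⊕0⊕1⊕0⊕1⊕0 = 1
s8 (pos 8,9,10,11,12,13,14,15,24,25,26,27,28,29,30,31): 0⊕1⊕0⊕1⊕0⊕1⊕0⊕1⊕0⊕1⊕0⊕0⊕1⊕0⊕1⊕0 = 1
s16 (pos 16,17,18,19,20,21,22,23,24,25,26,27,28,29,30,31): 0⊕1⊕0⊕1⊕1⊕1⊕1⊕0⊕0⊕1⊕0⊕0⊕1⊕0⊕1⊕0 = 0
Syndrome s16…s1 = 01100 → error at position 12.
Flip position 12: 0001010010101010101111001001010 → 0001010010111010101111001001010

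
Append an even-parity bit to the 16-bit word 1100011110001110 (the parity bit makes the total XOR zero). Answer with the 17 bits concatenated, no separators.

XOR of the 16 data bits: 1⊕1⊕0⊕0⊕0⊕1⊕1⊕1⊕1⊕0⊕0⊕0⊕1⊕1⊕1⊕0 = 1
Parity bit = 1 (so all 17 bits XOR to 0).

11000111100011101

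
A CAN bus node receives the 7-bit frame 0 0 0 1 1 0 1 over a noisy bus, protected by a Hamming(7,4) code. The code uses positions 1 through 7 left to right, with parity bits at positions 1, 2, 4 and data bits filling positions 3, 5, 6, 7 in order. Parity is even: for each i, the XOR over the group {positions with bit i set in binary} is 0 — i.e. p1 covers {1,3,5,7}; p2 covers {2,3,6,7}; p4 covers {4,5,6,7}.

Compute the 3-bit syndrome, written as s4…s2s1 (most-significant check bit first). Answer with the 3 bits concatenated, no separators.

110

s1 (pos 1,3,5,7): 0⊕0⊕1⊕1 = 0
s2 (pos 2,3,6,7): 0⊕0⊕0⊕1 = 1
s4 (pos 4,5,6,7): 1⊕1⊕0⊕1 = 1
Syndrome s4…s1 = 110 → error at position 6.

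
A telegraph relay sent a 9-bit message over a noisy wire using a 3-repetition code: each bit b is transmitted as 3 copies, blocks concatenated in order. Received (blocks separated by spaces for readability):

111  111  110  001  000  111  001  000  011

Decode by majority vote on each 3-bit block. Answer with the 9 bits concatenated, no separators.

Block 1 (111): 3 ones → 1
Block 2 (111): 3 ones → 1
Block 3 (110): 2 ones → 1
Block 4 (001): 1 one → 0
Block 5 (000): 0 ones → 0
Block 6 (111): 3 ones → 1
Block 7 (001): 1 one → 0
Block 8 (000): 0 ones → 0
Block 9 (011): 2 ones → 1

111001001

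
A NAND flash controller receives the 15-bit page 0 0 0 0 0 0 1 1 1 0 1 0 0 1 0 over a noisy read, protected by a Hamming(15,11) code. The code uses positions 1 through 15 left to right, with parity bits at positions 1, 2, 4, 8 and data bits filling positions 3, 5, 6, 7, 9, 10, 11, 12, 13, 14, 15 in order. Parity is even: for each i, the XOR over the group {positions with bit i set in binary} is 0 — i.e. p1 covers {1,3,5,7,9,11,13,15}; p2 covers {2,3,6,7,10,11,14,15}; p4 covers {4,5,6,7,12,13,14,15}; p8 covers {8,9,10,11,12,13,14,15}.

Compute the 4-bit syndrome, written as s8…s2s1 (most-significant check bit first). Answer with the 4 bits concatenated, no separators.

0011

s1 (pos 1,3,5,7,9,11,13,15): 0⊕0⊕0⊕1⊕1⊕1⊕0⊕0 = 1
s2 (pos 2,3,6,7,10,11,14,15): 0⊕0⊕0⊕1⊕0⊕1⊕1⊕0 = 1
s4 (pos 4,5,6,7,12,13,14,15): 0⊕0⊕0⊕1⊕0⊕0⊕1⊕0 = 0
s8 (pos 8,9,10,11,12,13,14,15): 1⊕1⊕0⊕1⊕0⊕0⊕1⊕0 = 0
Syndrome s8…s1 = 0011 → error at position 3.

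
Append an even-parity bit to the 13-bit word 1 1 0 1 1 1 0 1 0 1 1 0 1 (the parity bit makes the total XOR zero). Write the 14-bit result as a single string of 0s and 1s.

11011101011011

XOR of the 13 data bits: 1⊕1⊕0⊕1⊕1⊕1⊕0⊕1⊕0⊕1⊕1⊕0⊕1 = 1
Parity bit = 1 (so all 14 bits XOR to 0).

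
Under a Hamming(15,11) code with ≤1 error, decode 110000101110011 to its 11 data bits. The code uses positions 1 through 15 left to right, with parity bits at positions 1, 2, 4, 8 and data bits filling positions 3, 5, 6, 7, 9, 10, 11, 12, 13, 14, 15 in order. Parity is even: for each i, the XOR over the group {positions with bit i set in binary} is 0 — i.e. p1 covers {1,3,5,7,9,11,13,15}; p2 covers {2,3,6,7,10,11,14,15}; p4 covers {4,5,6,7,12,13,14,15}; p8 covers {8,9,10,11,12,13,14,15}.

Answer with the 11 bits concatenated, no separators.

00011110111

s1 (pos 1,3,5,7,9,11,13,15): 1⊕0⊕0⊕1⊕1⊕1⊕0⊕1 = 1
s2 (pos 2,3,6,7,10,11,14,15): 1⊕0⊕0⊕1⊕1⊕1⊕1⊕1 = 0
s4 (pos 4,5,6,7,12,13,14,15): 0⊕0⊕0⊕1⊕0⊕0⊕1⊕1 = 1
s8 (pos 8,9,10,11,12,13,14,15): 0⊕1⊕1⊕1⊕0⊕0⊕1⊕1 = 1
Syndrome s8…s1 = 1101 → error at position 13.
Flip position 13: 110000101110011 → 110000101110111
Read data bits from positions 3,5,6,7,9,10,11,12,13,14,15: 00011110111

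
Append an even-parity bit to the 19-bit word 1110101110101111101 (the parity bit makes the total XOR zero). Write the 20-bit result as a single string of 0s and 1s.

11101011101011111010

XOR of the 19 data bits: 1⊕1⊕1⊕0⊕1⊕0⊕1⊕1⊕1⊕0⊕1⊕0⊕1⊕1⊕1⊕1⊕1⊕0⊕1 = 0
Parity bit = 0 (so all 20 bits XOR to 0).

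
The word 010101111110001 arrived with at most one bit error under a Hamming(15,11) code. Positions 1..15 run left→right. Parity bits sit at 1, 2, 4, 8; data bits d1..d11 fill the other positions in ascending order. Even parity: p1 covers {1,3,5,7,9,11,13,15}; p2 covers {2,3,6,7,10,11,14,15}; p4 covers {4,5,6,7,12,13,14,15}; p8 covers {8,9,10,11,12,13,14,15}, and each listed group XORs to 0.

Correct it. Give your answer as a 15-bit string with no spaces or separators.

010101101110001

s1 (pos 1,3,5,7,9,11,13,15): 0⊕0⊕0⊕1⊕1⊕1⊕0⊕1 = 0
s2 (pos 2,3,6,7,10,11,14,15): 1⊕0⊕1⊕1⊕1⊕1⊕0⊕1 = 0
s4 (pos 4,5,6,7,12,13,14,15): 1⊕0⊕1⊕1⊕0⊕0⊕0⊕1 = 0
s8 (pos 8,9,10,11,12,13,14,15): 1⊕1⊕1⊕1⊕0⊕0⊕0⊕1 = 1
Syndrome s8…s1 = 1000 → error at position 8.
Flip position 8: 010101111110001 → 010101101110001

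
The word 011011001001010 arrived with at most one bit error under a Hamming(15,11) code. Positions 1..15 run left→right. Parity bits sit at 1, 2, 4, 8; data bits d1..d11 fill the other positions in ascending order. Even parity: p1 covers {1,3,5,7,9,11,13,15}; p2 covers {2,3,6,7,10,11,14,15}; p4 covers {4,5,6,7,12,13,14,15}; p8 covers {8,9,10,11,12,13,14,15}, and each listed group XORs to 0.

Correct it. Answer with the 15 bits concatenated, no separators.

011011000001010

s1 (pos 1,3,5,7,9,11,13,15): 0⊕1⊕1⊕0⊕1⊕0⊕0⊕0 = 1
s2 (pos 2,3,6,7,10,11,14,15): 1⊕1⊕1⊕0⊕0⊕0⊕1⊕0 = 0
s4 (pos 4,5,6,7,12,13,14,15): 0⊕1⊕1⊕0⊕1⊕0⊕1⊕0 = 0
s8 (pos 8,9,10,11,12,13,14,15): 0⊕1⊕0⊕0⊕1⊕0⊕1⊕0 = 1
Syndrome s8…s1 = 1001 → error at position 9.
Flip position 9: 011011001001010 → 011011000001010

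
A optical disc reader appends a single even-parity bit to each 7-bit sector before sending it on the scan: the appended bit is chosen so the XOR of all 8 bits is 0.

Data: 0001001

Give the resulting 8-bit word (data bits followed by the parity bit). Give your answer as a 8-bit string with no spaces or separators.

00010010

XOR of the 7 data bits: 0⊕0⊕0⊕1⊕0⊕0⊕1 = 0
Parity bit = 0 (so all 8 bits XOR to 0).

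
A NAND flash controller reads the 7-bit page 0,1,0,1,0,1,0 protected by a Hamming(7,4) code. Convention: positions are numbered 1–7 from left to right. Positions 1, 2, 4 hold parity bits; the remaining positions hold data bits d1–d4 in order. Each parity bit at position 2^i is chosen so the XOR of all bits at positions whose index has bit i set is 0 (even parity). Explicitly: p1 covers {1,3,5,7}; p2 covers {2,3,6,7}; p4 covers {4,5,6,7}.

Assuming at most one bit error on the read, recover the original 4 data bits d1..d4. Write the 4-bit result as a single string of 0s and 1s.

s1 (pos 1,3,5,7): 0⊕0⊕0⊕0 = 0
s2 (pos 2,3,6,7): 1⊕0⊕1⊕0 = 0
s4 (pos 4,5,6,7): 1⊕0⊕1⊕0 = 0
Syndrome s4…s1 = 000 → no error.
Read data bits from positions 3,5,6,7: 0010

0010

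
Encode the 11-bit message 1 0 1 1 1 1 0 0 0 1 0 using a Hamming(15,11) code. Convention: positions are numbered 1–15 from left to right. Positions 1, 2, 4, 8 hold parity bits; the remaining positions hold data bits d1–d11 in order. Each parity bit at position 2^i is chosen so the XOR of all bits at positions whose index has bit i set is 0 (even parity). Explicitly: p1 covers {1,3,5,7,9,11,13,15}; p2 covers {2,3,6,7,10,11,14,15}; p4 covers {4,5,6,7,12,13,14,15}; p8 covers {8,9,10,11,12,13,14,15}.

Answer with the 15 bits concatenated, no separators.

Place data at non-parity positions: p1 p2 1 p4 0 1 1 p8 1 1 0 0 0 1 0
p1 (pos 1,3,5,7,9,11,13,15): XOR of data positions = 1⊕0⊕1⊕1⊕0⊕0⊕0 = 1
p2 (pos 2,3,6,7,10,11,14,15): XOR of data positions = 1⊕1⊕1⊕1⊕0⊕1⊕0 = 1
p4 (pos 4,5,6,7,12,13,14,15): XOR of data positions = 0⊕1⊕1⊕0⊕0⊕1⊕0 = 1
p8 (pos 8,9,10,11,12,13,14,15): XOR of data positions = 1⊕1⊕0⊕0⊕0⊕1⊕0 = 1
Codeword: 111101111100010

111101111100010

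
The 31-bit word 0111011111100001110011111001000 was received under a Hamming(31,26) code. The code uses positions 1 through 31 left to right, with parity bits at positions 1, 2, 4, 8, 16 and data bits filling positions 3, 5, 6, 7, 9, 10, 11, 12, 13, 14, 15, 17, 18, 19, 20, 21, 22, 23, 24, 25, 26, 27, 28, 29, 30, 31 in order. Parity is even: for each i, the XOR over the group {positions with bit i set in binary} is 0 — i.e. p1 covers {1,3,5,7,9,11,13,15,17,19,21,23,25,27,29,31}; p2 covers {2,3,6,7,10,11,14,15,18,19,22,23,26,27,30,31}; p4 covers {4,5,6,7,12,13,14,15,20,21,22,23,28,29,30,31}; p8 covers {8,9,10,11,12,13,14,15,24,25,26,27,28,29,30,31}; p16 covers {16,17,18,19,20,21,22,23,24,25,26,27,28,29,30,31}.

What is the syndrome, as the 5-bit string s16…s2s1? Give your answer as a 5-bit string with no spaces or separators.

11110

s1 (pos 1,3,5,7,9,11,13,15,17,19,21,23,25,27,29,31): 0⊕1⊕0⊕1⊕1⊕1⊕0⊕0⊕1⊕0⊕1⊕1⊕1⊕0⊕0⊕0 = 0
s2 (pos 2,3,6,7,10,11,14,15,18,19,22,23,26,27,30,31): 1⊕1⊕1⊕1⊕1⊕1⊕0⊕0⊕1⊕0⊕1⊕1⊕0⊕0⊕0⊕0 = 1
s4 (pos 4,5,6,7,12,13,14,15,20,21,22,23,28,29,30,31): 1⊕0⊕1⊕1⊕0⊕0⊕0⊕0⊕0⊕1⊕1⊕1⊕1⊕0⊕0⊕0 = 1
s8 (pos 8,9,10,11,12,13,14,15,24,25,26,27,28,29,30,31): 1⊕1⊕1⊕1⊕0⊕0⊕0⊕0⊕1⊕1⊕0⊕0⊕1⊕0⊕0⊕0 = 1
s16 (pos 16,17,18,19,20,21,22,23,24,25,26,27,28,29,30,31): 1⊕1⊕1⊕0⊕0⊕1⊕1⊕1⊕1⊕1⊕0⊕0⊕1⊕0⊕0⊕0 = 1
Syndrome s16…s1 = 11110 → error at position 30.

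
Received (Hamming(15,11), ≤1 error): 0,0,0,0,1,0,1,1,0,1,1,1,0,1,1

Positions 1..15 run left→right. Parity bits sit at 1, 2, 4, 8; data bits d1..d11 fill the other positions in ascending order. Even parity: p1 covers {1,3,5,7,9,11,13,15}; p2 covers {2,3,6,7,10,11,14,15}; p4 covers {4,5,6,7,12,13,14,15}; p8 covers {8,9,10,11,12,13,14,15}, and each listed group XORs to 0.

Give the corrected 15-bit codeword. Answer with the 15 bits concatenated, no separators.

000011110111011

s1 (pos 1,3,5,7,9,11,13,15): 0⊕0⊕1⊕1⊕0⊕1⊕0⊕1 = 0
s2 (pos 2,3,6,7,10,11,14,15): 0⊕0⊕0⊕1⊕1⊕1⊕1⊕1 = 1
s4 (pos 4,5,6,7,12,13,14,15): 0⊕1⊕0⊕1⊕1⊕0⊕1⊕1 = 1
s8 (pos 8,9,10,11,12,13,14,15): 1⊕0⊕1⊕1⊕1⊕0⊕1⊕1 = 0
Syndrome s8…s1 = 0110 → error at position 6.
Flip position 6: 000010110111011 → 000011110111011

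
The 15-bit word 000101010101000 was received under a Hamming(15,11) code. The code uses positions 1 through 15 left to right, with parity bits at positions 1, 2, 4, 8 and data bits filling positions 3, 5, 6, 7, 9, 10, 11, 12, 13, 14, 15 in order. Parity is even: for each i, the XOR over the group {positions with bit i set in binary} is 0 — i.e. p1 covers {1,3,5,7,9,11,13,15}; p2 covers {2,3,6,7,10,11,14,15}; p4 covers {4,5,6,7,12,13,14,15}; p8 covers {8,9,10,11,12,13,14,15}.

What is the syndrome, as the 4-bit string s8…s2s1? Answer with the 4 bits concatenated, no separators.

s1 (pos 1,3,5,7,9,11,13,15): 0⊕0⊕0⊕0⊕0⊕0⊕0⊕0 = 0
s2 (pos 2,3,6,7,10,11,14,15): 0⊕0⊕1⊕0⊕1⊕0⊕0⊕0 = 0
s4 (pos 4,5,6,7,12,13,14,15): 1⊕0⊕1⊕0⊕1⊕0⊕0⊕0 = 1
s8 (pos 8,9,10,11,12,13,14,15): 1⊕0⊕1⊕0⊕1⊕0⊕0⊕0 = 1
Syndrome s8…s1 = 1100 → error at position 12.

1100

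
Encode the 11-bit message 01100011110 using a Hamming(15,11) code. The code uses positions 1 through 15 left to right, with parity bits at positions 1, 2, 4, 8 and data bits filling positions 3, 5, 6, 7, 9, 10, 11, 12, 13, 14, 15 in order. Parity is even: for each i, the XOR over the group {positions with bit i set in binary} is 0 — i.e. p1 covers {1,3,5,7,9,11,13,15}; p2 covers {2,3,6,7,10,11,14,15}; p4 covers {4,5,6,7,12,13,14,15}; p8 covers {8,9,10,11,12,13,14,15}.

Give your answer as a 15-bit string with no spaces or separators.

110111000011110

Place data at non-parity positions: p1 p2 0 p4 1 1 0 p8 0 0 1 1 1 1 0
p1 (pos 1,3,5,7,9,11,13,15): XOR of data positions = 0⊕1⊕0⊕0⊕1⊕1⊕0 = 1
p2 (pos 2,3,6,7,10,11,14,15): XOR of data positions = 0⊕1⊕0⊕0⊕1⊕1⊕0 = 1
p4 (pos 4,5,6,7,12,13,14,15): XOR of data positions = 1⊕1⊕0⊕1⊕1⊕1⊕0 = 1
p8 (pos 8,9,10,11,12,13,14,15): XOR of data positions = 0⊕0⊕1⊕1⊕1⊕1⊕0 = 0
Codeword: 110111000011110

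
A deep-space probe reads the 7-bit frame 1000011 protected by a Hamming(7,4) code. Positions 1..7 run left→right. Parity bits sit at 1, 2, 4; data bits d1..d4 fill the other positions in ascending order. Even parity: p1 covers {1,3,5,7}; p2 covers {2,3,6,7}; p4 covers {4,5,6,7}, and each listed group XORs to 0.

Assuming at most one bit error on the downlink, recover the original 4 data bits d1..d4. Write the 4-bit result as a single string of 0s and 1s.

0011

s1 (pos 1,3,5,7): 1⊕0⊕0⊕1 = 0
s2 (pos 2,3,6,7): 0⊕0⊕1⊕1 = 0
s4 (pos 4,5,6,7): 0⊕0⊕1⊕1 = 0
Syndrome s4…s1 = 000 → no error.
Read data bits from positions 3,5,6,7: 0011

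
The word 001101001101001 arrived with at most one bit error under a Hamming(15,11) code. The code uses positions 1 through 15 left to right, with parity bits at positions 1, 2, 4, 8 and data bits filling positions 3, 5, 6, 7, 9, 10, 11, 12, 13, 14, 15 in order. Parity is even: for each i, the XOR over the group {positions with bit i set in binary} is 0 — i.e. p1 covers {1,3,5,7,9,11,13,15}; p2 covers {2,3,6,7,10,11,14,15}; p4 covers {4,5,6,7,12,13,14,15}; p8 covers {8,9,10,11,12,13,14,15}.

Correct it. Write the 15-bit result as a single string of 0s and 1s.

101101001101001

s1 (pos 1,3,5,7,9,11,13,15): 0⊕1⊕0⊕0⊕1⊕0⊕0⊕1 = 1
s2 (pos 2,3,6,7,10,11,14,15): 0⊕1⊕1⊕0⊕1⊕0⊕0⊕1 = 0
s4 (pos 4,5,6,7,12,13,14,15): 1⊕0⊕1⊕0⊕1⊕0⊕0⊕1 = 0
s8 (pos 8,9,10,11,12,13,14,15): 0⊕1⊕1⊕0⊕1⊕0⊕0⊕1 = 0
Syndrome s8…s1 = 0001 → error at position 1.
Flip position 1: 001101001101001 → 101101001101001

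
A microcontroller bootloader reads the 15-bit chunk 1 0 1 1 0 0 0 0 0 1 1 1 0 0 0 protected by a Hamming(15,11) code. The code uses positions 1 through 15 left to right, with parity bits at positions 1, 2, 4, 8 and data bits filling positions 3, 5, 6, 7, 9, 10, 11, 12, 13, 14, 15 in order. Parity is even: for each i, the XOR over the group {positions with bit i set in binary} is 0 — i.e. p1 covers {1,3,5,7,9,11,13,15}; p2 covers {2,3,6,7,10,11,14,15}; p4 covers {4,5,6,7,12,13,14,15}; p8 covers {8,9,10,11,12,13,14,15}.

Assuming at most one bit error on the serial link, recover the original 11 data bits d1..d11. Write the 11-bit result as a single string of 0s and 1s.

10000101000

s1 (pos 1,3,5,7,9,11,13,15): 1⊕1⊕0⊕0⊕0⊕1⊕0⊕0 = 1
s2 (pos 2,3,6,7,10,11,14,15): 0⊕1⊕0⊕0⊕1⊕1⊕0⊕0 = 1
s4 (pos 4,5,6,7,12,13,14,15): 1⊕0⊕0⊕0⊕1⊕0⊕0⊕0 = 0
s8 (pos 8,9,10,11,12,13,14,15): 0⊕0⊕1⊕1⊕1⊕0⊕0⊕0 = 1
Syndrome s8…s1 = 1011 → error at position 11.
Flip position 11: 101100000111000 → 101100000101000
Read data bits from positions 3,5,6,7,9,10,11,12,13,14,15: 10000101000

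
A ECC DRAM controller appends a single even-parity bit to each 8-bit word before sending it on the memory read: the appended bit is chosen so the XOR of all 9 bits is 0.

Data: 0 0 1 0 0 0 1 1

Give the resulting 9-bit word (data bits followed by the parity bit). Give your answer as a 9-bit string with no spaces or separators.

001000111

XOR of the 8 data bits: 0⊕0⊕1⊕0⊕0⊕0⊕1⊕1 = 1
Parity bit = 1 (so all 9 bits XOR to 0).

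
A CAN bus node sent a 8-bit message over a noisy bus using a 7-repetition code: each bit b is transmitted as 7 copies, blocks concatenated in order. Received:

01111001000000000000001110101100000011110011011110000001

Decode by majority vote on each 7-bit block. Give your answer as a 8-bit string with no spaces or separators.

10010110

Block 1 (0111100): 4 ones → 1
Block 2 (1000000): 1 one → 0
Block 3 (0000000): 0 ones → 0
Block 4 (0111010): 4 ones → 1
Block 5 (1100000): 2 ones → 0
Block 6 (0111100): 4 ones → 1
Block 7 (1101111): 6 ones → 1
Block 8 (0000001): 1 one → 0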